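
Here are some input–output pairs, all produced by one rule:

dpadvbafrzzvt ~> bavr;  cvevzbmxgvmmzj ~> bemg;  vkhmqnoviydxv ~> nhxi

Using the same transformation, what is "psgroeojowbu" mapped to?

eguo

The pattern: keep one character in every 3, starting at position 3 (positions 3rd, 6th, 9th, ...), then swap each adjacent pair of characters (1↔2, 3↔4, ...).
For "psgroeojowbu" the result is "eguo".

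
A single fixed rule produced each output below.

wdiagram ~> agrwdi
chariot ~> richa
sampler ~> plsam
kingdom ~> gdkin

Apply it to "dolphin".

phdol

What's happening: delete the last 2 characters, then move the first 3 characters to the end (rotate left by 3).
"dolphin" → "dolph" → "phdol".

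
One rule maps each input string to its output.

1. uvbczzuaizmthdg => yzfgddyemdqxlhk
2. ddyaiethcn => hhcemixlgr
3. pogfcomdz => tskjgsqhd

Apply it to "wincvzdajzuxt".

In each case the input is transformed by: shift every letter 4 places forward in the alphabet (wrapping around).
Doing the same to "wincvzdajzuxt": "amrgzdhendybx".

amrgzdhendybx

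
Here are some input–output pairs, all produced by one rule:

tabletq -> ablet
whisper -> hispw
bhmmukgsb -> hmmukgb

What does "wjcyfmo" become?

jcyfw

What's happening: delete the last 2 characters, then move the first character to the end.
On "wjcyfmo" that produces "jcyfw".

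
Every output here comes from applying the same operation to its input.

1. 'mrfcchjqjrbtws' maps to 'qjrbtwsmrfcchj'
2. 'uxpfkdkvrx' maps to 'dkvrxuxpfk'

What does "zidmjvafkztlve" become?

fkztlvezidmjva

The pattern: swap the front and back halves of the string.
"zidmjvafkztlve" → "fkztlvezidmjva".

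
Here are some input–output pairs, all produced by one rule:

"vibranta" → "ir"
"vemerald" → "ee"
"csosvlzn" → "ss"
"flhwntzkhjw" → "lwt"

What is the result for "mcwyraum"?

cy

Looking at the pairs, the operation is to keep every other character starting from the second (positions 2nd, 4th, 6th, ...), then delete the last 2 characters.
So "mcwyraum" becomes "cy".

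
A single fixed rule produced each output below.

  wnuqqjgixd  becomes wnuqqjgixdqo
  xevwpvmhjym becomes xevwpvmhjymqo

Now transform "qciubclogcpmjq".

Each output is the input with this applied: append "qo".
On "qciubclogcpmjq" that produces "qciubclogcpmjqqo".

qciubclogcpmjqqo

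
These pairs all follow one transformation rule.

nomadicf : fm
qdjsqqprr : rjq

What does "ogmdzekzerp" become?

The transformation: move the last 3 characters to the front (rotate right by 3), then keep one character in every 3, starting at position 3 (positions 3rd, 6th, 9th, ...).
For "ogmdzekzerp", step one produces "erpogmdzekz"; step two turns that into "pme".

pme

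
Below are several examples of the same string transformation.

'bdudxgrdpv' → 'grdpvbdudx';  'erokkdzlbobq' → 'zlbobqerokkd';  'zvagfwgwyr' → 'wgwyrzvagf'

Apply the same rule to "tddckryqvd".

ryqvdtddck

The transformation: swap the front and back halves of the string.
For "tddckryqvd" the result is "ryqvdtddck".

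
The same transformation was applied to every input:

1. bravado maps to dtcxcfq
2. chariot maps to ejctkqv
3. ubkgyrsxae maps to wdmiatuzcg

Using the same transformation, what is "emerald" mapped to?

gogtcnf

The transformation: shift every letter 2 places forward in the alphabet (wrapping around).
So "emerald" becomes "gogtcnf".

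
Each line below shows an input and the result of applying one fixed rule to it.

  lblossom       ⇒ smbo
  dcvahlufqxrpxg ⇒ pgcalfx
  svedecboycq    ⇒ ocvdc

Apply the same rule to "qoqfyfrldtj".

The pattern: keep every other character starting from the second (positions 2nd, 4th, 6th, ...), then move the last 2 characters to the front (rotate right by 2).
Applying both steps to "qoqfyfrldtj": "offlt", then "ltoff".

ltoff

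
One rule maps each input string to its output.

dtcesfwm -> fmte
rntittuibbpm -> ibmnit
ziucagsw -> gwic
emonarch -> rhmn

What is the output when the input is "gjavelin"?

The pattern: keep every other character starting from the second (positions 2nd, 4th, 6th, ...), then swap the front and back halves of the string.
On "gjavelin": the first step gives "jvln", and the second then gives "lnjv".
(Check on "dtcesfwm": → "tefm" → "fmte" ✓)

lnjv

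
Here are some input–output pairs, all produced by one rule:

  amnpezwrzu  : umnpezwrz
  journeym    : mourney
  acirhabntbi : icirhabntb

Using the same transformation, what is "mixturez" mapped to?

zixture

The rule is to delete the first character, then move the last character to the front.
For "mixturez", step one produces "ixturez"; step two turns that into "zixture".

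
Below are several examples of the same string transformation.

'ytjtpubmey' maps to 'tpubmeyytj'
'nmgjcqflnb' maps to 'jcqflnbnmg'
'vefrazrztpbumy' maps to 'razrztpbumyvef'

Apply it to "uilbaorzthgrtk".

Looking at the pairs, the operation is to move the first 3 characters to the end (rotate left by 3).
On "uilbaorzthgrtk" that produces "baorzthgrtkuil".

baorzthgrtkuil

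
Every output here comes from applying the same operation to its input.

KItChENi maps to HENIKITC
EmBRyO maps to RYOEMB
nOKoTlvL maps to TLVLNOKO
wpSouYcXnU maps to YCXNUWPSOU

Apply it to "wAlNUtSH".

The rule is to swap the front and back halves of the string, then convert every letter to uppercase.
Working it through for "wAlNUtSH": intermediate "UtSHwAlN", final "UTSHWALN".

UTSHWALN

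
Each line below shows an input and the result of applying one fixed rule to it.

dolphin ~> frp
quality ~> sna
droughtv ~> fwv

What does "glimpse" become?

iog

What's happening: shift every letter 2 places forward in the alphabet (wrapping around), then keep one character in every 3, starting at position 1 (positions 1st, 4th, 7th, ...).
Applying both steps to "glimpse": "inkorug", then "iog".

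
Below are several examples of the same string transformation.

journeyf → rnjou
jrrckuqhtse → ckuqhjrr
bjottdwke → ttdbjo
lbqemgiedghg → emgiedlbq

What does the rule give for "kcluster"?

uskcl

The rule is to delete the last 3 characters, then move the first 3 characters to the end (rotate left by 3).
Applying both steps to "kcluster": "kclus", then "uskcl".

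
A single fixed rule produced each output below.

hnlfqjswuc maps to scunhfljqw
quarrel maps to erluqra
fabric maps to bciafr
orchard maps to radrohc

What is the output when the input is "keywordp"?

opdekwyr

What's happening: swap each adjacent pair of characters (1↔2, 3↔4, ...), then move the last 3 characters to the front (rotate right by 3).
"keywordp" → "opdekwyr".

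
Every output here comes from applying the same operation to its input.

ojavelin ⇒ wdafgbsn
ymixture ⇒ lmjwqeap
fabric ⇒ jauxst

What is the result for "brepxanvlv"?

Each output is the input with this applied: shift every letter 8 places backward in the alphabet (wrapping around), then swap the front and back halves of the string.
Applying that to "brepxanvlv" gives "sfndntjwhp".

sfndntjwhp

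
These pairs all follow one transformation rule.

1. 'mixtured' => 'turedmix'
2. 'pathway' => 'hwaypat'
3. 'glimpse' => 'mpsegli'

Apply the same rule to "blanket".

nketbla

Rule — move the first 3 characters to the end (rotate left by 3).
Applying that to "blanket" gives "nketbla".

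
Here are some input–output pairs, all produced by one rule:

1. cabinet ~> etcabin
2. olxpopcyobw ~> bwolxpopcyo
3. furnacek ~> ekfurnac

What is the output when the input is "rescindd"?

Looking at the pairs, the operation is to move the last 2 characters to the front (rotate right by 2).
"rescindd" → "ddrescin".

ddrescin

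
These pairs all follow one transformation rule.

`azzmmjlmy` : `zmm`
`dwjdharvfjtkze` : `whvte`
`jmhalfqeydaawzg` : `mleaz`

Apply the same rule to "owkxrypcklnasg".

Looking at the pairs, the operation is to keep one character in every 3, starting at position 2 (positions 2nd, 5th, 8th, ...).
So "owkxrypcklnasg" becomes "wrcng".

wrcng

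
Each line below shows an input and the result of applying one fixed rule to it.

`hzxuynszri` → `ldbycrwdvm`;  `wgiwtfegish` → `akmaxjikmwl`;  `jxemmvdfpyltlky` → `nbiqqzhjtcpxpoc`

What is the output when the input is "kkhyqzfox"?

Each output is the input with this applied: shift every letter 4 places forward in the alphabet (wrapping around).
"kkhyqzfox" → "oolcudjsb".

oolcudjsb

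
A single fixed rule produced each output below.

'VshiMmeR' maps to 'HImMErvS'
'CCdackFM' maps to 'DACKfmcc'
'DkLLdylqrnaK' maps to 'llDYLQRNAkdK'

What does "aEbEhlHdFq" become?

The transformation: move the first 2 characters to the end (rotate left by 2), then flip the case of every letter.
For "aEbEhlHdFq" the result is "BeHLhDfQAe".
(Check on "CCdackFM": → "dackFMCC" → "DACKfmcc" ✓)

BeHLhDfQAe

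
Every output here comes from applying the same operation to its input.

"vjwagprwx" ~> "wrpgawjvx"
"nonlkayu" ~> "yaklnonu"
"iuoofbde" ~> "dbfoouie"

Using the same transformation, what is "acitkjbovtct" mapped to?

In each case the input is transformed by: move the last character to the front, then reverse the string.
On "acitkjbovtct" that produces "ctvobjkticat".

ctvobjkticat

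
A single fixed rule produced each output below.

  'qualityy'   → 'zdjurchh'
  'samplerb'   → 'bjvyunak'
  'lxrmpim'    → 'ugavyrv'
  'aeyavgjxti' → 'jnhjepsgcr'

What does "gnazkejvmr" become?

What's happening: shift every letter 9 places forward in the alphabet (wrapping around).
So "gnazkejvmr" becomes "pwjitnseva".

pwjitnseva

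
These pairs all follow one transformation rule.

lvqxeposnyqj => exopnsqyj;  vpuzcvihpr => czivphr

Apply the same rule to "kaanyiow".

ynoiw

The transformation: delete the first 3 characters, then swap each adjacent pair of characters (1↔2, 3↔4, ...).
"kaanyiow" → "ynoiw".
(Check on "lvqxeposnyqj": → "xeposnyqj" → "exopnsqyj" ✓)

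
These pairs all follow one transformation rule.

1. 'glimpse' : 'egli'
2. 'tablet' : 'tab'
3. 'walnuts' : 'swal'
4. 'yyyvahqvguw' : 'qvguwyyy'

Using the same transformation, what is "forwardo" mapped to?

dofor

Looking at the pairs, the operation is to move the first 3 characters to the end (rotate left by 3), then delete the first 3 characters.
Applying both steps to "forwardo": "wardofor", then "dofor".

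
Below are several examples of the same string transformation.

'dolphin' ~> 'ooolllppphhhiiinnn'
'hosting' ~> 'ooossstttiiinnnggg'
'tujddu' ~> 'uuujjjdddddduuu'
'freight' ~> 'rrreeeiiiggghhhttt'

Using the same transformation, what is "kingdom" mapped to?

The rule is to repeat every character 3 times, then delete the first 3 characters.
For "kingdom", step one produces "kkkiiinnngggdddooommm"; step two turns that into "iiinnngggdddooommm".

iiinnngggdddooommm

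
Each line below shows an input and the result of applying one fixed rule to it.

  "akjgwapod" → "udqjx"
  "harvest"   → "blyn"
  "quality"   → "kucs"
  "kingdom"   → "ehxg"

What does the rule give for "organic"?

What's happening: keep every other character starting from the first (positions 1st, 3rd, 5th, ...), then shift every letter 6 places backward in the alphabet (wrapping around).
Applying both steps to "organic": "ognc", then "iahw".
(Check on "kingdom": → "kndm" → "ehxg" ✓)

iahw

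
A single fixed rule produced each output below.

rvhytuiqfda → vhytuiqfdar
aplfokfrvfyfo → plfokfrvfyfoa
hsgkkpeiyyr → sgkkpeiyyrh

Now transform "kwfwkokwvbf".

wfwkokwvbfk

Rule — move the first character to the end.
Doing the same to "kwfwkokwvbf": "wfwkokwvbfk".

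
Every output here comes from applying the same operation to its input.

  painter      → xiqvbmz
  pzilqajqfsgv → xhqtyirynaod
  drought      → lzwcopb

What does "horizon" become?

pwzqhwv

The rule is to shift every letter 8 places forward in the alphabet (wrapping around).
Applying that to "horizon" gives "pwzqhwv".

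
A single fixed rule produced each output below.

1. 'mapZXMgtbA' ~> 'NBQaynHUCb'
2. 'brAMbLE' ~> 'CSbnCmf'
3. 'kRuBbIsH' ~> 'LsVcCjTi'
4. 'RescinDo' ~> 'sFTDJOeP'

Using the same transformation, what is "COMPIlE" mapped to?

Each output is the input with this applied: flip the case of every letter, then shift every letter 1 place forward in the alphabet (wrapping around).
Applying both steps to "COMPIlE": "compiLe", then "dpnqjMf".

dpnqjMf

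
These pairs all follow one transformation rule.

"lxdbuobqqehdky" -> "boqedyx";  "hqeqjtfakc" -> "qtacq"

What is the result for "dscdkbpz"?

dbzs

Each output is the input with this applied: keep every other character starting from the second (positions 2nd, 4th, 6th, ...), then move the first character to the end.
Applying both steps to "dscdkbpz": "sdbz", then "dbzs".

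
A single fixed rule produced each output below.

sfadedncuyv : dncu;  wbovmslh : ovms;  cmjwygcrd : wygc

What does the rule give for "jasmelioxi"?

The transformation: move the last 2 characters to the front (rotate right by 2), then keep only the last 4 characters.
Applying both steps to "jasmelioxi": "xijasmelio", then "elio".

elio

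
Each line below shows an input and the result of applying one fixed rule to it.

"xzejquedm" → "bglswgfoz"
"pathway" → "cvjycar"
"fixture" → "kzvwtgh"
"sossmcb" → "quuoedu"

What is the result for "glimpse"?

The rule is to shift every letter 2 places forward in the alphabet (wrapping around), then move the first character to the end.
Applying both steps to "glimpse": "inkorug", then "nkorugi".

nkorugi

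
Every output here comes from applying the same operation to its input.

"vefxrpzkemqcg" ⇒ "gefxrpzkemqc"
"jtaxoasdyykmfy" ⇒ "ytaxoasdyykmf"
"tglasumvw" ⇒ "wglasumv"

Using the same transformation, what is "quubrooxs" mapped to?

suubroox

What's happening: swap the first and last characters, then delete the last character.
Applying both steps to "quubrooxs": "suubrooxq", then "suubroox".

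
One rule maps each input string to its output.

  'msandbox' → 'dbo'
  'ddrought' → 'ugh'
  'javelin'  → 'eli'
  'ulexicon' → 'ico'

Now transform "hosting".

tin

Each output is the input with this applied: move the last character to the front, then keep only the last 3 characters.
For "hosting", step one produces "ghostin"; step two turns that into "tin".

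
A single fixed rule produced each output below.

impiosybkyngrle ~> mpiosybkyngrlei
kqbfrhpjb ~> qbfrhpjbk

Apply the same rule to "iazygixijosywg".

The rule is to move the first character to the end.
"iazygixijosywg" → "azygixijosywgi".

azygixijosywgi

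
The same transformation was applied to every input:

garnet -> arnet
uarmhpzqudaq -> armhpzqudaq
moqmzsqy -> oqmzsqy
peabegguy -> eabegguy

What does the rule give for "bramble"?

The pattern: delete the first character.
On "bramble" that produces "ramble".

ramble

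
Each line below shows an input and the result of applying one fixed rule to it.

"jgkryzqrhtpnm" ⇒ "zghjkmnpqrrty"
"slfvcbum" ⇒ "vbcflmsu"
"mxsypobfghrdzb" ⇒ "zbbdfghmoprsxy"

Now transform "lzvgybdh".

The pattern: sort the characters into alphabetical order, then move the last character to the front.
On "lzvgybdh" that produces "zbdghlvy".

zbdghlvy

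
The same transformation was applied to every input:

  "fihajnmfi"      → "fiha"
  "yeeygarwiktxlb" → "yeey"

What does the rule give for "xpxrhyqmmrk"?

In each case the input is transformed by: keep only the first 4 characters.
So "xpxrhyqmmrk" becomes "xpxr".

xpxr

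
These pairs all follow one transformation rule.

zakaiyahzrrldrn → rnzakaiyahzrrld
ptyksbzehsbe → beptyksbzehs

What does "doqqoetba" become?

In each case the input is transformed by: move the last 2 characters to the front (rotate right by 2).
For "doqqoetba" the result is "badoqqoet".

badoqqoet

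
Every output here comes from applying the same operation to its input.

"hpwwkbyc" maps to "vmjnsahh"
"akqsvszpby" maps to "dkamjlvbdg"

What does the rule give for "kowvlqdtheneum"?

espypfxvzhgwbo

Rule — shift every letter 11 places forward in the alphabet (wrapping around), then swap the front and back halves of the string.
Applying both steps to "kowvlqdtheneum": "vzhgwboespypfx", then "espypfxvzhgwbo".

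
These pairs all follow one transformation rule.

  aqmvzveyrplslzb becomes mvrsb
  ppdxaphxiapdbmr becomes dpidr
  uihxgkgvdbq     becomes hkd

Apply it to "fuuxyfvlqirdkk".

ufqd

Rule — keep one character in every 3, starting at position 3 (positions 3rd, 6th, 9th, ...).
Applying that to "fuuxyfvlqirdkk" gives "ufqd".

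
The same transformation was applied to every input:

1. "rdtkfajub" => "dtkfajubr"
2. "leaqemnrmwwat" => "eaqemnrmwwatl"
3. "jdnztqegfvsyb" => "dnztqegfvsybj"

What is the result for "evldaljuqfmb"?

vldaljuqfmbe

Rule — move the first character to the end.
For "evldaljuqfmb" the result is "vldaljuqfmbe".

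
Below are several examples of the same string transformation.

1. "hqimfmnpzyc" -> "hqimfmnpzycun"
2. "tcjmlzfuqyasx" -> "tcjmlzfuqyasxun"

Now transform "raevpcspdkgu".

Each output is the input with this applied: append "un".
For "raevpcspdkgu" the result is "raevpcspdkguun".

raevpcspdkguun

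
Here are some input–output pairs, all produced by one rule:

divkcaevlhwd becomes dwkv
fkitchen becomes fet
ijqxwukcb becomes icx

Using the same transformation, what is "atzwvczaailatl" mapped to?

The transformation: take characters alternately from the front and the back (1st, last, 2nd, 2nd-last, ...), then keep one character in every 3, starting at position 1 (positions 1st, 4th, 7th, ...).
Working it through for "atzwvczaailatl": intermediate "alttzawlvicaza", final "atwiz".

atwiz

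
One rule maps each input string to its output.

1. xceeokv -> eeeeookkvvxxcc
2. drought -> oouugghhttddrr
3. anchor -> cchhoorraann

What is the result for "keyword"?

yywwoorrddkkee

Looking at the pairs, the operation is to move the first 2 characters to the end (rotate left by 2), then double every character.
On "keyword" that produces "yywwoorrddkkee".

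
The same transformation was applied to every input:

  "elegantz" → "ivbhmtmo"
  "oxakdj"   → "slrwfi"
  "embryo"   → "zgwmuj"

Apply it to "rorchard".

pizlzwzk

Each output is the input with this applied: swap the front and back halves of the string, then shift every letter 8 places forward in the alphabet (wrapping around).
On "rorchard": the first step gives "hardrorc", and the second then gives "pizlzwzk".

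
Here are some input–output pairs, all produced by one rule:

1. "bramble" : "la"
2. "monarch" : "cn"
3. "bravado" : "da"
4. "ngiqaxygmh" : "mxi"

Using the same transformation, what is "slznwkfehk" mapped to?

hkz

In each case the input is transformed by: reverse the string, then keep one character in every 3, starting at position 2 (positions 2nd, 5th, 8th, ...).
On "slznwkfehk" that produces "hkz".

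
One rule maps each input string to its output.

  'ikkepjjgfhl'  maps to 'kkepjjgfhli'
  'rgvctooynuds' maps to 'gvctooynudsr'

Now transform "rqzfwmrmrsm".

qzfwmrmrsmr

What's happening: move the first character to the end.
Applying that to "rqzfwmrmrsm" gives "qzfwmrmrsmr".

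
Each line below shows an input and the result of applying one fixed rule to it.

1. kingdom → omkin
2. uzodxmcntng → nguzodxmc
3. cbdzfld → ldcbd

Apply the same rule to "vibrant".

ntvib

Rule — move the last 2 characters to the front (rotate right by 2), then delete the last 2 characters.
For "vibrant", step one produces "ntvibra"; step two turns that into "ntvib".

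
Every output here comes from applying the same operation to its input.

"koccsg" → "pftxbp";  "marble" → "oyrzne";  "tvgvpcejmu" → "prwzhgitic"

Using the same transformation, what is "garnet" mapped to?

Looking at the pairs, the operation is to swap the front and back halves of the string, then shift every letter 13 places forward in the alphabet (wrapping around) — i.e. ROT13.
Applying both steps to "garnet": "netgar", then "argtne".
(Check on "koccsg": → "csgkoc" → "pftxbp" ✓)

argtne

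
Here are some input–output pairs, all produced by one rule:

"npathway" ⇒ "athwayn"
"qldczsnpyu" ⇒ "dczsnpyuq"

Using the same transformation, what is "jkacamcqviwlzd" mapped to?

The transformation: move the first 2 characters to the end (rotate left by 2), then delete the last character.
For "jkacamcqviwlzd", step one produces "acamcqviwlzdjk"; step two turns that into "acamcqviwlzdj".
(Check on "npathway": → "athwaynp" → "athwayn" ✓)

acamcqviwlzdj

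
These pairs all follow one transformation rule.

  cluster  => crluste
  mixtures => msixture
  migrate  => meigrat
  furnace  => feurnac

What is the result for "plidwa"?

palidw

Rule — swap the first and last characters, then move the last character to the front.
Applying both steps to "plidwa": "alidwp", then "palidw".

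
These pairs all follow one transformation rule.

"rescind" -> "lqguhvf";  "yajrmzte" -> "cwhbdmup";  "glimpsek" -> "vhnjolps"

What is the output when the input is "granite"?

The pattern: shift every letter 3 places forward in the alphabet (wrapping around), then move the last 3 characters to the front (rotate right by 3).
"granite" → "judqlwh" → "lwhjudq".
(Check on "rescind": → "uhvflqg" → "lqguhvf" ✓)

lwhjudq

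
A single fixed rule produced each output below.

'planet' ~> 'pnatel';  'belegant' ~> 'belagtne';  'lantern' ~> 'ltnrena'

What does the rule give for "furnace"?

fnrcaeu

Each output is the input with this applied: swap each adjacent pair of characters (1↔2, 3↔4, ...), then move the first character to the end.
Working it through for "furnace": intermediate "ufnrcae", final "fnrcaeu".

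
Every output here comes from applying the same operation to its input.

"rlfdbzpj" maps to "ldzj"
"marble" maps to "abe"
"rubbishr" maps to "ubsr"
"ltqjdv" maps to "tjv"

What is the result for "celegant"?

What's happening: keep every other character starting from the second (positions 2nd, 4th, 6th, ...).
On "celegant" that produces "eeat".

eeat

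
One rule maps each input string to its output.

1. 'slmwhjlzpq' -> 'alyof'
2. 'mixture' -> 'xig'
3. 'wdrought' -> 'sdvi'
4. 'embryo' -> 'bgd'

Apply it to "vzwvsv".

okk

The pattern: keep every other character starting from the second (positions 2nd, 4th, 6th, ...), then shift every letter 11 places backward in the alphabet (wrapping around).
For "vzwvsv", step one produces "zvv"; step two turns that into "okk".
(Check on "mixture": → "itr" → "xig" ✓)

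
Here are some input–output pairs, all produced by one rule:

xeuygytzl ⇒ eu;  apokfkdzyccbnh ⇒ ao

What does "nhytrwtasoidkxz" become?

aoi

The transformation: keep only the vowels.
"nhytrwtasoidkxz" → "aoi".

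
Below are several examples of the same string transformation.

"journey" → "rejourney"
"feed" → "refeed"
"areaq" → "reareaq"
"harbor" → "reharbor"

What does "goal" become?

The rule is to prepend "re".
Applying that to "goal" gives "regoal".

regoal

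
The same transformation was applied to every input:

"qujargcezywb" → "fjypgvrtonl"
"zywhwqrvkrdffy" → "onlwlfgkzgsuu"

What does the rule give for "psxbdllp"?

The rule is to shift every letter 11 places backward in the alphabet (wrapping around), then delete the last character.
Applying both steps to "psxbdllp": "ehmqsaae", then "ehmqsaa".
(Check on "qujargcezywb": → "fjypgvrtonlq" → "fjypgvrtonl" ✓)

ehmqsaa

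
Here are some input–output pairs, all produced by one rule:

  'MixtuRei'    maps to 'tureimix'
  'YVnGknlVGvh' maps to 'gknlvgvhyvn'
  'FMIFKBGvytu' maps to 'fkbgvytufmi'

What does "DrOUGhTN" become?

ughtndro

The rule is to move the first 3 characters to the end (rotate left by 3), then convert every letter to lowercase.
On "DrOUGhTN": the first step gives "UGhTNDrO", and the second then gives "ughtndro".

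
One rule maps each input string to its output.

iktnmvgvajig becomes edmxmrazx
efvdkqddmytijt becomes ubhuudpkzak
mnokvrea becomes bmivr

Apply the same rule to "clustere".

jkviv

Looking at the pairs, the operation is to shift every letter 9 places backward in the alphabet (wrapping around), then delete the first 3 characters.
On "clustere" that produces "jkviv".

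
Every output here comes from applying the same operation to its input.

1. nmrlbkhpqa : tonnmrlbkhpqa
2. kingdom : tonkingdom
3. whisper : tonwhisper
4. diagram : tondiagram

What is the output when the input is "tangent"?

Rule — prepend "ton".
For "tangent" the result is "tontangent".

tontangent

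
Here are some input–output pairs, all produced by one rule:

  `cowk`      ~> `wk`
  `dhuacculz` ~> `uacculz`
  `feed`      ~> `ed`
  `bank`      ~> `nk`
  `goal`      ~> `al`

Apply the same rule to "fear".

ar

Each output is the input with this applied: delete the first 2 characters.
Doing the same to "fear": "ar".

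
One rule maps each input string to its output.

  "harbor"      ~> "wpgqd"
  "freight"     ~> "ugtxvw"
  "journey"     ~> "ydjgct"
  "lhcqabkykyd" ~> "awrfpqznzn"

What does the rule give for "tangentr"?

Rule — shift every letter 11 places backward in the alphabet (wrapping around), then delete the last character.
For "tangentr", step one produces "ipcvtcig"; step two turns that into "ipcvtci".

ipcvtci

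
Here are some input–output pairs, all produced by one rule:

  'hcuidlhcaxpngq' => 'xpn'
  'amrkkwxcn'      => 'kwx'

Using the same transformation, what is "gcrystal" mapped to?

Looking at the pairs, the operation is to delete the last 2 characters, then keep only the last 3 characters.
For "gcrystal", step one produces "gcryst"; step two turns that into "yst".
(Check on "hcuidlhcaxpngq": → "hcuidlhcaxpn" → "xpn" ✓)

yst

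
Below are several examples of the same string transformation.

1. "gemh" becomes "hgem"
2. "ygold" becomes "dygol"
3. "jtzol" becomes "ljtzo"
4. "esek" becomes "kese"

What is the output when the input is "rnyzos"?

srnyzo

In each case the input is transformed by: move the last character to the front.
Applying that to "rnyzos" gives "srnyzo".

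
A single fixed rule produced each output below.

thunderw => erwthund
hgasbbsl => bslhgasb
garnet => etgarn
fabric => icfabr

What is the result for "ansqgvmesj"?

The rule is to move the first character to the end, then swap the front and back halves of the string.
Applying both steps to "ansqgvmesj": "nsqgvmesja", then "mesjansqgv".
(Check on "garnet": → "arnetg" → "etgarn" ✓)

mesjansqgv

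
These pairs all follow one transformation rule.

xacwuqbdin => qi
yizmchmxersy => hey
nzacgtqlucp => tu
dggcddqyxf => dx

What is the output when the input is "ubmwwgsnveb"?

Each output is the input with this applied: delete the first 3 characters, then keep one character in every 3, starting at position 3 (positions 3rd, 6th, 9th, ...).
On "ubmwwgsnveb": the first step gives "wwgsnveb", and the second then gives "gv".

gv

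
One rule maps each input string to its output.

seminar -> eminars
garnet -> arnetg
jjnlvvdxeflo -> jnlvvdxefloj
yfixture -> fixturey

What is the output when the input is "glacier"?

What's happening: move the first character to the end.
Doing the same to "glacier": "lacierg".

lacierg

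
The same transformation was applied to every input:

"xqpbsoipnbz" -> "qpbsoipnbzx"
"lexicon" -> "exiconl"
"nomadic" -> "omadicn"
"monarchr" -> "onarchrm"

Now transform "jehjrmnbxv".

ehjrmnbxvj

Each output is the input with this applied: move the first character to the end.
Doing the same to "jehjrmnbxv": "ehjrmnbxvj".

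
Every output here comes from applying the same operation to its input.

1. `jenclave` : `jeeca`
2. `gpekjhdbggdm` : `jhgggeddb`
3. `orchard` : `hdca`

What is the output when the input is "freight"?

hgfe

Each output is the input with this applied: sort the characters into reverse alphabetical order, then delete the first 3 characters.
For "freight", step one produces "trihgfe"; step two turns that into "hgfe".
(Check on "jenclave": → "vnljeeca" → "jeeca" ✓)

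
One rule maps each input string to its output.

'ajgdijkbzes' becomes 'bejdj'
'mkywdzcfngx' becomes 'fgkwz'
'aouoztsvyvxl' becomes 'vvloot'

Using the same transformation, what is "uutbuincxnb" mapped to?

cnubi

Looking at the pairs, the operation is to keep every other character starting from the second (positions 2nd, 4th, 6th, ...), then move the first 3 characters to the end (rotate left by 3).
Doing the same to "uutbuincxnb": "cnubi".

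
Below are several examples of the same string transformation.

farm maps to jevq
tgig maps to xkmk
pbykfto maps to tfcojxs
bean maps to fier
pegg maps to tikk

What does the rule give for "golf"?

kspj

Rule — shift every letter 4 places forward in the alphabet (wrapping around).
Applying that to "golf" gives "kspj".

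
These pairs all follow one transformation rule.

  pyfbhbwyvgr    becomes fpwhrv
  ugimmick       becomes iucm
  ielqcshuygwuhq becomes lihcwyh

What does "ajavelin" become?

aaie

In each case the input is transformed by: keep every other character starting from the first (positions 1st, 3rd, 5th, ...), then swap each adjacent pair of characters (1↔2, 3↔4, ...).
"ajavelin" → "aaei" → "aaie".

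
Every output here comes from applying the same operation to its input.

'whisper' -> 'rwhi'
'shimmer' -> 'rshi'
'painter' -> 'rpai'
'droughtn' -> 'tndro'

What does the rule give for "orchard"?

dorc

The transformation: move the first 3 characters to the end (rotate left by 3), then delete the first 3 characters.
So "orchard" becomes "dorc".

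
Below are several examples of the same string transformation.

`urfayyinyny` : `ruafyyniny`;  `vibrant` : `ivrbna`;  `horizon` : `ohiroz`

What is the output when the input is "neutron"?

entuor

Each output is the input with this applied: delete the last character, then swap each adjacent pair of characters (1↔2, 3↔4, ...).
Working it through for "neutron": intermediate "neutro", final "entuor".
(Check on "vibrant": → "vibran" → "ivrbna" ✓)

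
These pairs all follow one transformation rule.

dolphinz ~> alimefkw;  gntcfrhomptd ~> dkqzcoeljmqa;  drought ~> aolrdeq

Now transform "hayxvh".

exvuse

Looking at the pairs, the operation is to shift every letter 3 places backward in the alphabet (wrapping around).
Doing the same to "hayxvh": "exvuse".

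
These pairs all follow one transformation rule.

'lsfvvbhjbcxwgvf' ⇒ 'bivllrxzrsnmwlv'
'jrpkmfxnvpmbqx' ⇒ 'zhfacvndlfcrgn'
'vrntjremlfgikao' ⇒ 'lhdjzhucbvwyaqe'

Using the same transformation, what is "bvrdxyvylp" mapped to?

rlhtnolobf

The transformation: shift every letter 10 places backward in the alphabet (wrapping around).
Doing the same to "bvrdxyvylp": "rlhtnolobf".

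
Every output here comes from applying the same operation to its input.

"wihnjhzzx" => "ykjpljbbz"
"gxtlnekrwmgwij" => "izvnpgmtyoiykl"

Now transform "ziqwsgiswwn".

In each case the input is transformed by: shift every letter 2 places forward in the alphabet (wrapping around).
Applying that to "ziqwsgiswwn" gives "bksyuikuyyp".

bksyuikuyyp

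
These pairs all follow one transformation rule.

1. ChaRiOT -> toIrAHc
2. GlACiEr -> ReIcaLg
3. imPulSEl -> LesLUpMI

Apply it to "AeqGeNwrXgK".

Each output is the input with this applied: flip the case of every letter, then reverse the string.
Working it through for "AeqGeNwrXgK": intermediate "aEQgEnWRxGk", final "kGxRWnEgQEa".

kGxRWnEgQEa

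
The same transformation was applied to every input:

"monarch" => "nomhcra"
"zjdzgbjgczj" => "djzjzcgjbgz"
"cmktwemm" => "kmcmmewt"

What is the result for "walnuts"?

lawstun

In each case the input is transformed by: move the first 3 characters to the end (rotate left by 3), then reverse the string.
Starting from "walnuts": after the first operation, "nutswal"; after the second, "lawstun".
(Check on "monarch": → "archmon" → "nomhcra" ✓)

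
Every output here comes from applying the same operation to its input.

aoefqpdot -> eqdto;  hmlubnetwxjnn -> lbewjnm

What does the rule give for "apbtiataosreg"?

bitorgp

Rule — move the first 2 characters to the end (rotate left by 2), then keep every other character starting from the first (positions 1st, 3rd, 5th, ...).
Applying that to "apbtiataosreg" gives "bitorgp".
(Check on "aoefqpdot": → "efqpdotao" → "eqdto" ✓)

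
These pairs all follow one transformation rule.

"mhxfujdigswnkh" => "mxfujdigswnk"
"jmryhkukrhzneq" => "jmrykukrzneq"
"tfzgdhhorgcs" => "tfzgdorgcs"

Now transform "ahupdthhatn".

aupdtatn

The pattern: remove every "h".
On "ahupdthhatn" that produces "aupdtatn".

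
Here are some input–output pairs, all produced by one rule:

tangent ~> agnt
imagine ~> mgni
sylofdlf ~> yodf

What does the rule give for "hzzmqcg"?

Each output is the input with this applied: move the first character to the end, then keep every other character starting from the first (positions 1st, 3rd, 5th, ...).
Starting from "hzzmqcg": after the first operation, "zzmqcgh"; after the second, "zmch".
(Check on "imagine": → "maginei" → "mgni" ✓)

zmch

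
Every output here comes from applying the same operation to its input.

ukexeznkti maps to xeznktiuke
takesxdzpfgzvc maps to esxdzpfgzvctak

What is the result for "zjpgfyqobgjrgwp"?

Each output is the input with this applied: move the first 3 characters to the end (rotate left by 3).
Applying that to "zjpgfyqobgjrgwp" gives "gfyqobgjrgwpzjp".

gfyqobgjrgwpzjp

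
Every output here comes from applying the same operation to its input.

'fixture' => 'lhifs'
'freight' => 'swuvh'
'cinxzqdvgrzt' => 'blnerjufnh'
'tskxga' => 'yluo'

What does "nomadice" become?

aorwqs

Looking at the pairs, the operation is to shift every letter 12 places backward in the alphabet (wrapping around), then delete the first 2 characters.
On "nomadice": the first step gives "bcaorwqs", and the second then gives "aorwqs".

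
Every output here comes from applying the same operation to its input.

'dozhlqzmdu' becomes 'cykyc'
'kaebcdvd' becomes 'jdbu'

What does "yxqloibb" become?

The pattern: shift every letter 1 place backward in the alphabet (wrapping around), then keep every other character starting from the first (positions 1st, 3rd, 5th, ...).
On "yxqloibb": the first step gives "xwpknhaa", and the second then gives "xpna".

xpna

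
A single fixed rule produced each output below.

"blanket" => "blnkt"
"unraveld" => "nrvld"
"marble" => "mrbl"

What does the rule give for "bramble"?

brmbl

Looking at the pairs, the operation is to remove every vowel.
For "bramble" the result is "brmbl".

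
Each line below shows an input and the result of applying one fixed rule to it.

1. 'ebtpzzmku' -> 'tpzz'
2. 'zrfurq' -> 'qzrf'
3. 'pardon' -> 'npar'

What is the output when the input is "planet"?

tpla

The pattern: move the last 3 characters to the front (rotate right by 3), then keep only the last 4 characters.
Applying both steps to "planet": "netpla", then "tpla".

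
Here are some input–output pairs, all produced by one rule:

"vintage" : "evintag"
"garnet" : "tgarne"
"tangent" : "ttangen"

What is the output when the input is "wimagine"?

ewimagin

The transformation: move the last character to the front.
Doing the same to "wimagine": "ewimagin".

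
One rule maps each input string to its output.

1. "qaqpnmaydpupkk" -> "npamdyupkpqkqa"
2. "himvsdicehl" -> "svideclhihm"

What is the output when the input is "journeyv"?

In each case the input is transformed by: move the first 3 characters to the end (rotate left by 3), then swap each adjacent pair of characters (1↔2, 3↔4, ...).
On "journeyv": the first step gives "rneyvjou", and the second then gives "nryejvuo".

nryejvuo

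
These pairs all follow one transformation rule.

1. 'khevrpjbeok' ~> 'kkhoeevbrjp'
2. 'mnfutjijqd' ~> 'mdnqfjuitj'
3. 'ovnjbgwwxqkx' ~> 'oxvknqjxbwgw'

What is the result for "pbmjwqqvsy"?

Rule — take characters alternately from the front and the back (1st, last, 2nd, 2nd-last, ...).
Applying that to "pbmjwqqvsy" gives "pybsmvjqwq".

pybsmvjqwq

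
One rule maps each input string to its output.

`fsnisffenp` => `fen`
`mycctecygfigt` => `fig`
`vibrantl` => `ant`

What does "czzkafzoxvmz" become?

xvm

The pattern: delete the last character, then keep only the last 3 characters.
Working it through for "czzkafzoxvmz": intermediate "czzkafzoxvm", final "xvm".
(Check on "vibrantl": → "vibrant" → "ant" ✓)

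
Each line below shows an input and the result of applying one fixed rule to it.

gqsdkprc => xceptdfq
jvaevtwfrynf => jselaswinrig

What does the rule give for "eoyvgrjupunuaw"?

The rule is to shift every letter 13 places forward in the alphabet (wrapping around) — i.e. ROT13, then swap the front and back halves of the string.
On "eoyvgrjupunuaw": the first step gives "rblitewhchahnj", and the second then gives "hchahnjrblitew".

hchahnjrblitew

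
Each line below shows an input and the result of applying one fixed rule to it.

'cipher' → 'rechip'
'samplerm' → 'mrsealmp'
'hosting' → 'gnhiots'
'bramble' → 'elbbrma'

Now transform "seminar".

rasneim

Rule — move the last character to the front, then take characters alternately from the front and the back (1st, last, 2nd, 2nd-last, ...).
Starting from "seminar": after the first operation, "rsemina"; after the second, "rasneim".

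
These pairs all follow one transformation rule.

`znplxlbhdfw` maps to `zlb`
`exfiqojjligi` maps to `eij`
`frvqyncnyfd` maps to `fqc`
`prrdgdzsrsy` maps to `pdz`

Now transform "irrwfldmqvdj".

Each output is the input with this applied: delete the last 3 characters, then keep one character in every 3, starting at position 1 (positions 1st, 4th, 7th, ...).
Working it through for "irrwfldmqvdj": intermediate "irrwfldmq", final "iwd".

iwd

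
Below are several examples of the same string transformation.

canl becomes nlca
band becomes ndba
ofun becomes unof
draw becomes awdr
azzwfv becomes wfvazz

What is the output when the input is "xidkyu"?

kyuxid

Looking at the pairs, the operation is to swap the front and back halves of the string.
"xidkyu" → "kyuxid".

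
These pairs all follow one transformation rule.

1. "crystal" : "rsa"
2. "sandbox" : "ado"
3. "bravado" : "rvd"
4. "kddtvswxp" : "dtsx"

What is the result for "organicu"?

raiu

The pattern: keep every other character starting from the second (positions 2nd, 4th, 6th, ...).
Doing the same to "organicu": "raiu".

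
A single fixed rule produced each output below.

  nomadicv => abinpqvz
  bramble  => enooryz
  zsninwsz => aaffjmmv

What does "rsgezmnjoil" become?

abefmrtvwyz

Each output is the input with this applied: shift every letter 13 places forward in the alphabet (wrapping around) — i.e. ROT13, then sort the characters into alphabetical order.
"rsgezmnjoil" → "abefmrtvwyz".
(Check on "zsninwsz": → "mfavajfm" → "aaffjmmv" ✓)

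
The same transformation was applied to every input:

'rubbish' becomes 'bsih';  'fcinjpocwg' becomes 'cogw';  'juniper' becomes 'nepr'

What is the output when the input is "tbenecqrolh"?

What's happening: swap each adjacent pair of characters (1↔2, 3↔4, ...), then keep only the last 4 characters.
For "tbenecqrolh", step one produces "btnecerqloh"; step two turns that into "qloh".

qloh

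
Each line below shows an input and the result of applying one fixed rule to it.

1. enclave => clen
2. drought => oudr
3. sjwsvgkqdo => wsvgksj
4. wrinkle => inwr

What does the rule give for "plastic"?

Each output is the input with this applied: delete the last 3 characters, then move the first 2 characters to the end (rotate left by 2).
Working it through for "plastic": intermediate "plas", final "aspl".

aspl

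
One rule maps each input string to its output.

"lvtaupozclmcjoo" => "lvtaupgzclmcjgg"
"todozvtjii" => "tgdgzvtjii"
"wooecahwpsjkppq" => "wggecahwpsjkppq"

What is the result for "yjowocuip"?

yjgwgcuip

Rule — replace every "o" with "g".
So "yjowocuip" becomes "yjgwgcuip".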